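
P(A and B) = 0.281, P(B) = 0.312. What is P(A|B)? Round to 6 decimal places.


P(A|B) = P(A and B) / P(B) = 0.281 / 0.312 = 281/312 ≈ 0.90064103

0.900641


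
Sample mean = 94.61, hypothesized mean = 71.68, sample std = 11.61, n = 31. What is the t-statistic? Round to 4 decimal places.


t = (xbar - mu0) / (s/sqrt(n))
xbar - mu0 = 94.61 - 71.68 = 22.93
sqrt(31) ≈ 5.56776436
s/sqrt(n) = 11.61 / 5.56776436 ≈ 2.08521756
t = 22.93 / 2.08521756 ≈ 10.996455

10.9965


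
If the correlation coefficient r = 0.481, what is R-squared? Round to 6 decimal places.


R^2 = r^2 = (0.481)^2 = 0.231361

0.231361


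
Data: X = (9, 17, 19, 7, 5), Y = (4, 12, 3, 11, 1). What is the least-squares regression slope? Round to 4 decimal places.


b = sum((xi-xbar)(yi-ybar)) / sum((xi-xbar)^2)
n = 5, xbar = 57/5 = 11.4, ybar = 31/5 = 6.2
Sxy = sum((xi-xbar)(yi-ybar)) = 25.6
Sxx = sum((xi-xbar)^2) = 155.2
b = Sxy / Sxx = 16/97 ≈ 0.164948

0.1649


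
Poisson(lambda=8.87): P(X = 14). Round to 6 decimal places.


P = e^(-lam) * lam^k / k!
e^(-8.87) ≈ 0.0001405426
lam^k = 8.87^14 ≈ 18660818019206.302779
k! = 14! = 87178291200
P = 0.0001405426 * 18660818019206.302779 / 87178291200 ≈ 0.030084

0.030084


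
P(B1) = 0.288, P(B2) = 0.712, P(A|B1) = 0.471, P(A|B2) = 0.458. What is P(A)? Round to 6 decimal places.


P(A) = P(A|B1)*P(B1) + P(A|B2)*P(B2)
P(A|B1)*P(B1) = 0.471 * 0.288 = 0.135648
P(A|B2)*P(B2) = 0.458 * 0.712 = 0.326096
P(A) = 0.135648 + 0.326096 = 0.461744

0.461744


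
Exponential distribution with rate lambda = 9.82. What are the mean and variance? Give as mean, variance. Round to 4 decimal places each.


mean = 1/lam, var = 1/lam^2
mean = 1 / 9.82 = 50/491 ≈ 0.101833
lam^2 = 9.82^2 = 96.4324
var = 1 / 96.4324 ≈ 0.010370

0.1018, 0.0104


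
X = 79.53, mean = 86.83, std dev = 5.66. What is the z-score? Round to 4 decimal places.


z = (X - mu) / sigma
X - mu = 79.53 - 86.83 = -7.3
z = -7.3 / 5.66 = -365/283 ≈ -1.289753

-1.2898


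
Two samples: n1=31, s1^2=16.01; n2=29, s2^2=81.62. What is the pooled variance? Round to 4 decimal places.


sp^2 = ((n1-1)*s1^2 + (n2-1)*s2^2)/(n1+n2-2)
(n1-1)*s1^2 = 30 * 16.01 = 480.3
(n2-1)*s2^2 = 28 * 81.62 = 2285.36
numerator = 480.3 + 2285.36 = 2765.66
n1+n2-2 = 58
sp^2 = 2765.66 / 58 = 138283/2900 ≈ 47.683793

47.6838


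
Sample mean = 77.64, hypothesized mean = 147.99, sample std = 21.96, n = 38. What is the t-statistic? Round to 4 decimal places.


t = (xbar - mu0) / (s/sqrt(n))
xbar - mu0 = 77.64 - 147.99 = -70.35
sqrt(38) ≈ 6.16441400
s/sqrt(n) = 21.96 / 6.16441400 ≈ 3.56238241
t = -70.35 / 3.56238241 ≈ -19.748020

-19.7480


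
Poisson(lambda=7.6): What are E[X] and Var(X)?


E[X] = Var(X) = lambda = 7.6

7.6, 7.6


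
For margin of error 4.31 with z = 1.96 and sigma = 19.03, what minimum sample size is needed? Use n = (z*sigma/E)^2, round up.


z*sigma/E = 1.96 * 19.03 / 4.31 ≈ 8.654014
(z*sigma/E)^2 ≈ 74.891957
round up: n = 75

75


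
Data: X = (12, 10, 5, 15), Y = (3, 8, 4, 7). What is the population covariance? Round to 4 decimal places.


Cov = (1/n)*sum((xi-xbar)(yi-ybar))
n = 4, xbar = 42/4 = 10.5, ybar = 22/4 = 5.5
sum((xi-xbar)(yi-ybar)) = 10
Cov = 10 / 4 = 2.5

2.5000


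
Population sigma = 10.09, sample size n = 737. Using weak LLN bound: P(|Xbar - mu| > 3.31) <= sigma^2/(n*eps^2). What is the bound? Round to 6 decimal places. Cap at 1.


bound = min(1, sigma^2/(n*eps^2))
sigma^2 = 10.09^2 = 101.8081
n*eps^2 = 737 * 3.31^2 = 737 * 10.9561 = 8074.6457
sigma^2/(n*eps^2) = 101.8081 / 8074.6457 ≈ 0.01260837

0.012608


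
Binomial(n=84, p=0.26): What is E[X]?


E[X] = n*p = 84 * 0.26 = 21.84

21.84


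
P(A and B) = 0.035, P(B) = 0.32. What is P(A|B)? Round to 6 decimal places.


P(A|B) = P(A and B) / P(B) = 0.035 / 0.32 = 0.109375

0.109375


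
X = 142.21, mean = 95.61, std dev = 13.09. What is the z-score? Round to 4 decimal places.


z = (X - mu) / sigma
X - mu = 142.21 - 95.61 = 46.6
z = 46.6 / 13.09 = 4660/1309 ≈ 3.559969

3.5600


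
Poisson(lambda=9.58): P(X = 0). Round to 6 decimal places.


P = e^(-lam) * lam^k / k!
e^(-9.58) ≈ 0.00006909695
lam^k = 9.58^0 = 1
k! = 0! = 1
P = 0.00006909695 * 1 / 1 ≈ 0.000069

0.000069


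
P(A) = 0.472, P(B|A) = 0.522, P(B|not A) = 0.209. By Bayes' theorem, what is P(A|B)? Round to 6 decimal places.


P(A|B) = P(B|A)*P(A) / P(B), P(B) = P(B|A)*P(A) + P(B|not A)*P(not A)
P(B|A)*P(A) = 0.522 * 0.472 = 0.246384
P(B|not A)*P(not A) = 0.209 * 0.528 = 0.110352
P(B) = 0.246384 + 0.110352 = 0.356736
P(A|B) = 0.246384 / 0.356736 = 5133/7432 ≈ 0.69066200

0.690662


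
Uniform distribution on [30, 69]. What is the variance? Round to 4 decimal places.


Var = (b-a)^2 / 12
(b-a)^2 = (69 - 30)^2 = 1521
Var = 1521/12 = 126.75

126.7500


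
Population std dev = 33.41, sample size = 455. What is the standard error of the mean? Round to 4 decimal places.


SE = sigma / sqrt(n)
sqrt(455) ≈ 21.330729
SE = 33.41 / 21.330729 ≈ 1.566285

1.5663


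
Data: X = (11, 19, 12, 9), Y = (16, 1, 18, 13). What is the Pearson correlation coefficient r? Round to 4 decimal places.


r = sum((xi-xbar)(yi-ybar)) / sqrt(sum((xi-xbar)^2) * sum((yi-ybar)^2))
n = 4, xbar = 51/4 = 12.75, ybar = 48/4 = 12
Sxy = sum((xi-xbar)(yi-ybar)) = -84
Sxx = sum((xi-xbar)^2) = 56.75
Syy = sum((yi-ybar)^2) = 174
sqrt(Sxx*Syy) ≈ 99.370519
r = Sxy / sqrt(Sxx*Syy) = -84 / 99.370519 ≈ -0.845321

-0.8453


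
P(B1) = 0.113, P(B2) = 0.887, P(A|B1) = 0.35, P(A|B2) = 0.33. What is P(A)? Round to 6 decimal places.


P(A) = P(A|B1)*P(B1) + P(A|B2)*P(B2)
P(A|B1)*P(B1) = 0.35 * 0.113 = 0.03955
P(A|B2)*P(B2) = 0.33 * 0.887 = 0.29271
P(A) = 0.03955 + 0.29271 = 0.33226

0.332260


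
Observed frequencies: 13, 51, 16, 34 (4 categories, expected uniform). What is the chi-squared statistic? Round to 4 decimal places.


chi2 = sum((O-E)^2/E), E = total/4
total = 114, E = 114/4 = 28.5
(13 - 28.5)^2 / 28.5 = 240.25 / 28.5 = 961/114 ≈ 8.429825
(51 - 28.5)^2 / 28.5 = 506.25 / 28.5 = 675/38 ≈ 17.763158
(16 - 28.5)^2 / 28.5 = 156.25 / 28.5 = 625/114 ≈ 5.482456
(34 - 28.5)^2 / 28.5 = 30.25 / 28.5 = 121/114 ≈ 1.061404
chi2 = 622/19 ≈ 32.736842

32.7368


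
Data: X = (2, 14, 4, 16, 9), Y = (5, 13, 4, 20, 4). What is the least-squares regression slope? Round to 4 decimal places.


b = sum((xi-xbar)(yi-ybar)) / sum((xi-xbar)^2)
n = 5, xbar = 45/5 = 9, ybar = 46/5 = 9.2
Sxy = sum((xi-xbar)(yi-ybar)) = 150
Sxx = sum((xi-xbar)^2) = 148
b = Sxy / Sxx = 75/74 ≈ 1.013514

1.0135


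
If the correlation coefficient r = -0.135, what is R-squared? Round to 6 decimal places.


R^2 = r^2 = (-0.135)^2 = 0.018225

0.018225


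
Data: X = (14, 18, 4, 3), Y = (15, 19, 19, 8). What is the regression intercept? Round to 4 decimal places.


a = ybar - b*xbar, where b = sum((xi-xbar)(yi-ybar)) / sum((xi-xbar)^2)
n = 4, xbar = 39/4 = 9.75, ybar = 61/4 = 15.25
Sxy = sum((xi-xbar)(yi-ybar)) = 57.25
Sxx = sum((xi-xbar)^2) = 164.75
b = Sxy / Sxx = 229/659 ≈ 0.347496
a = 15.25 - 0.347496 * 9.75 = 7817/659 ≈ 11.861912

11.8619


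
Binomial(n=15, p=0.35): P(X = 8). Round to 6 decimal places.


P = C(n,k) * p^k * (1-p)^(n-k)
C(15,8) = 6435
p^k = 0.35^8 ≈ 0.0002251875
(1-p)^(n-k) = 0.65^7 ≈ 0.04902228
P = 6435 * 0.0002251875 * 0.04902228 ≈ 0.071037

0.071037


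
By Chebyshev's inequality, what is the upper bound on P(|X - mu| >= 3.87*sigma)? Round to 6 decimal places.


P <= 1/k^2
k^2 = 3.87^2 = 14.9769
1/k^2 = 1 / 14.9769 ≈ 0.06676949

0.066769


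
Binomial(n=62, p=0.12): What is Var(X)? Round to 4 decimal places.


Var = n*p*(1-p) = 62 * 0.12 * 0.88 = 6.5472

6.5472


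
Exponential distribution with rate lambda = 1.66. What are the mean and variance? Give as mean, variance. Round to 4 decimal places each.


mean = 1/lam, var = 1/lam^2
mean = 1 / 1.66 = 50/83 ≈ 0.602410
lam^2 = 1.66^2 = 2.7556
var = 1 / 2.7556 = 2500/6889 ≈ 0.362897

0.6024, 0.3629


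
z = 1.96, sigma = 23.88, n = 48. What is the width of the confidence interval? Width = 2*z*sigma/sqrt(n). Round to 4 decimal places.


width = 2*z*sigma/sqrt(n)
2*z*sigma = 2 * 1.96 * 23.88 = 93.6096
sqrt(48) ≈ 6.928203
width = 93.6096 / 6.928203 ≈ 13.511382

13.5114


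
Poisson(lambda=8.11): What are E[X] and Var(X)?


E[X] = Var(X) = lambda = 8.11

8.11, 8.11


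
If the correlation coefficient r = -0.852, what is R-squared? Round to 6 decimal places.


R^2 = r^2 = (-0.852)^2 = 0.725904

0.725904


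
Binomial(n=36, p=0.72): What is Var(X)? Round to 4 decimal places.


Var = n*p*(1-p) = 36 * 0.72 * 0.28 = 7.2576

7.2576


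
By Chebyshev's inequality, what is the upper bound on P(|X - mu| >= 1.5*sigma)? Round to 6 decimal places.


P <= 1/k^2
k^2 = 1.5^2 = 2.25
1/k^2 = 1 / 2.25 = 4/9 ≈ 0.44444444

0.444444


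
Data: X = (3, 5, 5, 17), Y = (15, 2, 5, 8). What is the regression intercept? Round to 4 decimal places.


a = ybar - b*xbar, where b = sum((xi-xbar)(yi-ybar)) / sum((xi-xbar)^2)
n = 4, xbar = 30/4 = 7.5, ybar = 30/4 = 7.5
Sxy = sum((xi-xbar)(yi-ybar)) = -9
Sxx = sum((xi-xbar)^2) = 123
b = Sxy / Sxx = -3/41 ≈ -0.073171
a = 7.5 - (-0.073171) * 7.5 = 330/41 ≈ 8.048780

8.0488


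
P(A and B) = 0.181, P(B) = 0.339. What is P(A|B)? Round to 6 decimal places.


P(A|B) = P(A and B) / P(B) = 0.181 / 0.339 = 181/339 ≈ 0.53392330

0.533923


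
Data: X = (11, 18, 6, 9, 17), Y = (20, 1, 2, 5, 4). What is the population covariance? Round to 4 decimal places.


Cov = (1/n)*sum((xi-xbar)(yi-ybar))
n = 5, xbar = 61/5 = 12.2, ybar = 32/5 = 6.4
sum((xi-xbar)(yi-ybar)) = -27.4
Cov = -27.4 / 5 = -5.48

-5.4800


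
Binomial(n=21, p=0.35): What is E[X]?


E[X] = n*p = 21 * 0.35 = 7.35

7.35


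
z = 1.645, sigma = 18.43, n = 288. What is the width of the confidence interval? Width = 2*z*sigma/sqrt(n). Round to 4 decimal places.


width = 2*z*sigma/sqrt(n)
2*z*sigma = 2 * 1.645 * 18.43 = 60.6347
sqrt(288) ≈ 16.970563
width = 60.6347 / 16.970563 ≈ 3.572934

3.5729


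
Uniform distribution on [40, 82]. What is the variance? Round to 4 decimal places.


Var = (b-a)^2 / 12
(b-a)^2 = (82 - 40)^2 = 1764
Var = 1764/12 = 147

147.0000


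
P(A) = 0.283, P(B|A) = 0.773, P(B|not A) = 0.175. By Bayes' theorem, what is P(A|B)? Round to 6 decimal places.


P(A|B) = P(B|A)*P(A) / P(B), P(B) = P(B|A)*P(A) + P(B|not A)*P(not A)
P(B|A)*P(A) = 0.773 * 0.283 = 0.218759
P(B|not A)*P(not A) = 0.175 * 0.717 = 0.125475
P(B) = 0.218759 + 0.125475 = 0.344234
P(A|B) = 0.218759 / 0.344234 ≈ 0.63549504

0.635495


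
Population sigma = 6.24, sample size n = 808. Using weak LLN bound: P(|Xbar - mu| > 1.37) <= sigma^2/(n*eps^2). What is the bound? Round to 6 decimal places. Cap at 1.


bound = min(1, sigma^2/(n*eps^2))
sigma^2 = 6.24^2 = 38.9376
n*eps^2 = 808 * 1.37^2 = 808 * 1.8769 = 1516.5352
sigma^2/(n*eps^2) = 38.9376 / 1516.5352 ≈ 0.02567537

0.025675


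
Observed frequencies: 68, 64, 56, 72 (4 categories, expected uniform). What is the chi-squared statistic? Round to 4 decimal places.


chi2 = sum((O-E)^2/E), E = total/4
total = 260, E = 260/4 = 65
(68 - 65)^2 / 65 = 9 / 65 = 9/65 ≈ 0.138462
(64 - 65)^2 / 65 = 1 / 65 = 1/65 ≈ 0.015385
(56 - 65)^2 / 65 = 81 / 65 = 81/65 ≈ 1.246154
(72 - 65)^2 / 65 = 49 / 65 = 49/65 ≈ 0.753846
chi2 = 28/13 ≈ 2.153846

2.1538


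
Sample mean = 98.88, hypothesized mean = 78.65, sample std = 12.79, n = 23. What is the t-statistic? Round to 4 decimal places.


t = (xbar - mu0) / (s/sqrt(n))
xbar - mu0 = 98.88 - 78.65 = 20.23
sqrt(23) ≈ 4.79583152
s/sqrt(n) = 12.79 / 4.79583152 ≈ 2.66689936
t = 20.23 / 2.66689936 ≈ 7.585588

7.5856


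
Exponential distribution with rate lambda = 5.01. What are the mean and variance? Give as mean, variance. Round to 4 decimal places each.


mean = 1/lam, var = 1/lam^2
mean = 1 / 5.01 = 100/501 ≈ 0.199601
lam^2 = 5.01^2 = 25.1001
var = 1 / 25.1001 ≈ 0.039840

0.1996, 0.0398


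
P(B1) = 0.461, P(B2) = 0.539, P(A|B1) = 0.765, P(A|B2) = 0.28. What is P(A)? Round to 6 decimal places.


P(A) = P(A|B1)*P(B1) + P(A|B2)*P(B2)
P(A|B1)*P(B1) = 0.765 * 0.461 = 0.352665
P(A|B2)*P(B2) = 0.28 * 0.539 = 0.15092
P(A) = 0.352665 + 0.15092 = 0.503585

0.503585


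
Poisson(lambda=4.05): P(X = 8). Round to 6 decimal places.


P = e^(-lam) * lam^k / k!
e^(-4.05) ≈ 0.01742237
lam^k = 4.05^8 ≈ 72383.601127
k! = 8! = 40320
P = 0.01742237 * 72383.601127 / 40320 ≈ 0.031277

0.031277


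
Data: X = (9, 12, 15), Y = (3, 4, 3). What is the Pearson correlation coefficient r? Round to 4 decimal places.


r = sum((xi-xbar)(yi-ybar)) / sqrt(sum((xi-xbar)^2) * sum((yi-ybar)^2))
n = 3, xbar = 36/3 = 12, ybar = 10/3 ≈ 3.333333
Sxy = sum((xi-xbar)(yi-ybar)) = 0
Sxx = sum((xi-xbar)^2) = 18
Syy = sum((yi-ybar)^2) = 2/3 ≈ 0.666667
sqrt(Sxx*Syy) ≈ 3.464102
r = Sxy / sqrt(Sxx*Syy) = 0 / 3.464102 ≈ 0.000000

0.0000


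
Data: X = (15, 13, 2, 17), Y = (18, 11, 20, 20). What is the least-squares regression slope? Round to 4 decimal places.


b = sum((xi-xbar)(yi-ybar)) / sum((xi-xbar)^2)
n = 4, xbar = 47/4 = 11.75, ybar = 69/4 = 17.25
Sxy = sum((xi-xbar)(yi-ybar)) = -17.75
Sxx = sum((xi-xbar)^2) = 134.75
b = Sxy / Sxx = -71/539 ≈ -0.131725

-0.1317


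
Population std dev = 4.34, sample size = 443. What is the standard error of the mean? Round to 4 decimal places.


SE = sigma / sqrt(n)
sqrt(443) ≈ 21.047565
SE = 4.34 / 21.047565 ≈ 0.206200

0.2062


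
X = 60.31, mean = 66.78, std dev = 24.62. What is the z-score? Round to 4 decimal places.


z = (X - mu) / sigma
X - mu = 60.31 - 66.78 = -6.47
z = -6.47 / 24.62 = -647/2462 ≈ -0.262794

-0.2628


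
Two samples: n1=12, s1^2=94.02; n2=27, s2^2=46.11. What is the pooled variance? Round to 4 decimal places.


sp^2 = ((n1-1)*s1^2 + (n2-1)*s2^2)/(n1+n2-2)
(n1-1)*s1^2 = 11 * 94.02 = 1034.22
(n2-1)*s2^2 = 26 * 46.11 = 1198.86
numerator = 1034.22 + 1198.86 = 2233.08
n1+n2-2 = 37
sp^2 = 2233.08 / 37 = 55827/925 ≈ 60.353514

60.3535


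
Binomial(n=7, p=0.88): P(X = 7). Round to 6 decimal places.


P = C(n,k) * p^k * (1-p)^(n-k)
C(7,7) = 1
p^k = 0.88^7 ≈ 0.4086756
(1-p)^(n-k) = 0.12^0 = 1
P = 1 * 0.4086756 * 1 ≈ 0.408676

0.408676


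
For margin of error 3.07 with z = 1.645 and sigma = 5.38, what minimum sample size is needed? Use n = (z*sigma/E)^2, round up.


z*sigma/E = 1.645 * 5.38 / 3.07 ≈ 2.882769
(z*sigma/E)^2 ≈ 8.310356
round up: n = 9

9


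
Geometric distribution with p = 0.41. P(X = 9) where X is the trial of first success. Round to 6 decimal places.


P = (1-p)^(k-1) * p
(1-p)^(k-1) = 0.59^8 ≈ 0.01468304
P = 0.01468304 * 0.41 ≈ 0.006020048

0.006020


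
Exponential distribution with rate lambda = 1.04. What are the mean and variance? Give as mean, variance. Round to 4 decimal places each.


mean = 1/lam, var = 1/lam^2
mean = 1 / 1.04 = 25/26 ≈ 0.961538
lam^2 = 1.04^2 = 1.0816
var = 1 / 1.0816 = 625/676 ≈ 0.924556

0.9615, 0.9246


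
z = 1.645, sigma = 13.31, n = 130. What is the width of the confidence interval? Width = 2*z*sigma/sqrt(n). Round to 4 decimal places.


width = 2*z*sigma/sqrt(n)
2*z*sigma = 2 * 1.645 * 13.31 = 43.7899
sqrt(130) ≈ 11.401754
width = 43.7899 / 11.401754 ≈ 3.840628

3.8406


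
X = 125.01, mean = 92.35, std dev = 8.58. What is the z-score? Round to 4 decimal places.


z = (X - mu) / sigma
X - mu = 125.01 - 92.35 = 32.66
z = 32.66 / 8.58 = 1633/429 ≈ 3.806527

3.8065


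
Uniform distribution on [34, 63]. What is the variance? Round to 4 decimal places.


Var = (b-a)^2 / 12
(b-a)^2 = (63 - 34)^2 = 841
Var = 841/12 ≈ 70.083333

70.0833


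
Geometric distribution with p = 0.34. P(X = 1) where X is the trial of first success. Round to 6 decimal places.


P = (1-p)^(k-1) * p
(1-p)^(k-1) = 0.66^0 = 1
P = 1 * 0.34 = 0.34

0.340000


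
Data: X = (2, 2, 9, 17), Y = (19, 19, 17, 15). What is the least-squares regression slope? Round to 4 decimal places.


b = sum((xi-xbar)(yi-ybar)) / sum((xi-xbar)^2)
n = 4, xbar = 30/4 = 7.5, ybar = 70/4 = 17.5
Sxy = sum((xi-xbar)(yi-ybar)) = -41
Sxx = sum((xi-xbar)^2) = 153
b = Sxy / Sxx = -41/153 ≈ -0.267974

-0.2680


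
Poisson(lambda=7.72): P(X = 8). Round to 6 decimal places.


P = e^(-lam) * lam^k / k!
e^(-7.72) ≈ 0.0004438606
lam^k = 7.72^8 ≈ 12616485.784250
k! = 8! = 40320
P = 0.0004438606 * 12616485.784250 / 40320 ≈ 0.138888

0.138888


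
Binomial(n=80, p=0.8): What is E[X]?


E[X] = n*p = 80 * 0.8 = 64

64


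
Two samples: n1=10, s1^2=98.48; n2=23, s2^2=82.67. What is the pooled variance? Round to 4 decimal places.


sp^2 = ((n1-1)*s1^2 + (n2-1)*s2^2)/(n1+n2-2)
(n1-1)*s1^2 = 9 * 98.48 = 886.32
(n2-1)*s2^2 = 22 * 82.67 = 1818.74
numerator = 886.32 + 1818.74 = 2705.06
n1+n2-2 = 31
sp^2 = 2705.06 / 31 = 87.26

87.2600


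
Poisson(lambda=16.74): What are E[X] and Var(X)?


E[X] = Var(X) = lambda = 16.74

16.74, 16.74


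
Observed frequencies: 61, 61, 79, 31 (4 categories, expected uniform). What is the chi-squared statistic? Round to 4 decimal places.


chi2 = sum((O-E)^2/E), E = total/4
total = 232, E = 232/4 = 58
(61 - 58)^2 / 58 = 9 / 58 = 9/58 ≈ 0.155172
(61 - 58)^2 / 58 = 9 / 58 = 9/58 ≈ 0.155172
(79 - 58)^2 / 58 = 441 / 58 = 441/58 ≈ 7.603448
(31 - 58)^2 / 58 = 729 / 58 = 729/58 ≈ 12.568966
chi2 = 594/29 ≈ 20.482759

20.4828


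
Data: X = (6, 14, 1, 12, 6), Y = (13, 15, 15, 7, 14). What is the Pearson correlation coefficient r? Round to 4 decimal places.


r = sum((xi-xbar)(yi-ybar)) / sqrt(sum((xi-xbar)^2) * sum((yi-ybar)^2))
n = 5, xbar = 39/5 = 7.8, ybar = 64/5 = 12.8
Sxy = sum((xi-xbar)(yi-ybar)) = -28.2
Sxx = sum((xi-xbar)^2) = 108.8
Syy = sum((yi-ybar)^2) = 44.8
sqrt(Sxx*Syy) ≈ 69.815758
r = Sxy / sqrt(Sxx*Syy) = -28.2 / 69.815758 ≈ -0.403920

-0.4039


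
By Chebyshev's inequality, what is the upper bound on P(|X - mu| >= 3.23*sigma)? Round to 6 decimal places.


P <= 1/k^2
k^2 = 3.23^2 = 10.4329
1/k^2 = 1 / 10.4329 ≈ 0.09585063

0.095851


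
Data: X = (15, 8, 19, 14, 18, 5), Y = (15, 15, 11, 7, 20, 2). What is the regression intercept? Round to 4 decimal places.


a = ybar - b*xbar, where b = sum((xi-xbar)(yi-ybar)) / sum((xi-xbar)^2)
n = 6, xbar = 79/6 ≈ 13.166667, ybar = 70/6 = 35/3 ≈ 11.666667
Sxy = sum((xi-xbar)(yi-ybar)) = 301/3 ≈ 100.333333
Sxx = sum((xi-xbar)^2) = 929/6 ≈ 154.833333
b = Sxy / Sxx = 602/929 ≈ 0.648009
a = 11.666667 - 0.648009 * 13.166667 = 2912/929 ≈ 3.134553

3.1346


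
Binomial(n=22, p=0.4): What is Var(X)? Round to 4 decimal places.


Var = n*p*(1-p) = 22 * 0.4 * 0.6 = 5.28

5.2800


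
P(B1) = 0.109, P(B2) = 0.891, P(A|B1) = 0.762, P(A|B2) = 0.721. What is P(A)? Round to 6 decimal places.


P(A) = P(A|B1)*P(B1) + P(A|B2)*P(B2)
P(A|B1)*P(B1) = 0.762 * 0.109 = 0.083058
P(A|B2)*P(B2) = 0.721 * 0.891 = 0.642411
P(A) = 0.083058 + 0.642411 = 0.725469

0.725469


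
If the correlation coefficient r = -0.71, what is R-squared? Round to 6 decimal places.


R^2 = r^2 = (-0.71)^2 = 0.5041

0.504100


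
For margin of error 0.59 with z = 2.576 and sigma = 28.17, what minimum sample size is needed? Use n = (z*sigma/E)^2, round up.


z*sigma/E = 2.576 * 28.17 / 0.59 = 907074/7375 ≈ 122.993085
(z*sigma/E)^2 ≈ 15127.298895
round up: n = 15128

15128


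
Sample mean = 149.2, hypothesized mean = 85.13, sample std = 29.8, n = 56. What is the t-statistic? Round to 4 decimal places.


t = (xbar - mu0) / (s/sqrt(n))
xbar - mu0 = 149.2 - 85.13 = 64.07
sqrt(56) ≈ 7.48331477
s/sqrt(n) = 29.8 / 7.48331477 ≈ 3.98219250
t = 64.07 / 3.98219250 ≈ 16.089127

16.0891


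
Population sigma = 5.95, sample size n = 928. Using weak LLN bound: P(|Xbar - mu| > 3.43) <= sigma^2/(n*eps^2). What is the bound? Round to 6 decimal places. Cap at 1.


bound = min(1, sigma^2/(n*eps^2))
sigma^2 = 5.95^2 = 35.4025
n*eps^2 = 928 * 3.43^2 = 928 * 11.7649 = 10917.8272
sigma^2/(n*eps^2) = 35.4025 / 10917.8272 ≈ 0.00324263

0.003243


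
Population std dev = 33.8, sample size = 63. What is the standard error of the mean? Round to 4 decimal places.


SE = sigma / sqrt(n)
sqrt(63) ≈ 7.937254
SE = 33.8 / 7.937254 ≈ 4.258400

4.2584


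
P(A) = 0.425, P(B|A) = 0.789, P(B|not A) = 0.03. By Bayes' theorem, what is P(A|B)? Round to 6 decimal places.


P(A|B) = P(B|A)*P(A) / P(B), P(B) = P(B|A)*P(A) + P(B|not A)*P(not A)
P(B|A)*P(A) = 0.789 * 0.425 = 0.335325
P(B|not A)*P(not A) = 0.03 * 0.575 = 0.01725
P(B) = 0.335325 + 0.01725 = 0.352575
P(A|B) = 0.335325 / 0.352575 = 4471/4701 ≈ 0.95107424

0.951074


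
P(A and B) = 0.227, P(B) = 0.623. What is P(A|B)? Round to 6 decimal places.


P(A|B) = P(A and B) / P(B) = 0.227 / 0.623 = 227/623 ≈ 0.36436597

0.364366


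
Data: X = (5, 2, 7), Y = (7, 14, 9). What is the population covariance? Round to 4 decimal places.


Cov = (1/n)*sum((xi-xbar)(yi-ybar))
n = 3, xbar = 14/3 ≈ 4.666667, ybar = 30/3 = 10
sum((xi-xbar)(yi-ybar)) = -14
Cov = -14 / 3 = -14/3 ≈ -4.666667

-4.6667


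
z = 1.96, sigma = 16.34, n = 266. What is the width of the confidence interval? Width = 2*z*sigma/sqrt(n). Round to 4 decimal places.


width = 2*z*sigma/sqrt(n)
2*z*sigma = 2 * 1.96 * 16.34 = 64.0528
sqrt(266) ≈ 16.309506
width = 64.0528 / 16.309506 ≈ 3.927329

3.9273


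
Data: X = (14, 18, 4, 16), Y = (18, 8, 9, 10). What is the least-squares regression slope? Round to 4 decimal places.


b = sum((xi-xbar)(yi-ybar)) / sum((xi-xbar)^2)
n = 4, xbar = 52/4 = 13, ybar = 45/4 = 11.25
Sxy = sum((xi-xbar)(yi-ybar)) = 7
Sxx = sum((xi-xbar)^2) = 116
b = Sxy / Sxx = 7/116 ≈ 0.060345

0.0603


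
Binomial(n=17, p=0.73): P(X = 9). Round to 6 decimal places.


P = C(n,k) * p^k * (1-p)^(n-k)
C(17,9) = 24310
p^k = 0.73^9 ≈ 0.05887159
(1-p)^(n-k) = 0.27^8 ≈ 0.00002824295
P = 24310 * 0.05887159 * 0.00002824295 ≈ 0.040420

0.040420


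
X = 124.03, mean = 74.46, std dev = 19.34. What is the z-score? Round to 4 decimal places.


z = (X - mu) / sigma
X - mu = 124.03 - 74.46 = 49.57
z = 49.57 / 19.34 = 4957/1934 ≈ 2.563082

2.5631


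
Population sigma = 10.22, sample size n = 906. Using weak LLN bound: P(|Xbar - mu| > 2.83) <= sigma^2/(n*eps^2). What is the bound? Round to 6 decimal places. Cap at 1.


bound = min(1, sigma^2/(n*eps^2))
sigma^2 = 10.22^2 = 104.4484
n*eps^2 = 906 * 2.83^2 = 906 * 8.0089 = 7256.0634
sigma^2/(n*eps^2) = 104.4484 / 7256.0634 ≈ 0.01439464

0.014395


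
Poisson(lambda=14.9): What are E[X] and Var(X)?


E[X] = Var(X) = lambda = 14.9

14.9, 14.9


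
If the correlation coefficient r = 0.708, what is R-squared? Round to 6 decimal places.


R^2 = r^2 = (0.708)^2 = 0.501264

0.501264


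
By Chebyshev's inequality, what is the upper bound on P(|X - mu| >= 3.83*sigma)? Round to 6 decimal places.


P <= 1/k^2
k^2 = 3.83^2 = 14.6689
1/k^2 = 1 / 14.6689 ≈ 0.06817144

0.068171


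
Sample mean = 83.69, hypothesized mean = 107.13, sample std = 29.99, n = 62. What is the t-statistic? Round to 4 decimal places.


t = (xbar - mu0) / (s/sqrt(n))
xbar - mu0 = 83.69 - 107.13 = -23.44
sqrt(62) ≈ 7.87400787
s/sqrt(n) = 29.99 / 7.87400787 ≈ 3.80873381
t = -23.44 / 3.80873381 ≈ -6.154276

-6.1543


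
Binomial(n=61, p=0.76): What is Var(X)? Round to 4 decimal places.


Var = n*p*(1-p) = 61 * 0.76 * 0.24 = 11.1264

11.1264


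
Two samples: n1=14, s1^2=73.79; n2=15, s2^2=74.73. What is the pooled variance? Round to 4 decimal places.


sp^2 = ((n1-1)*s1^2 + (n2-1)*s2^2)/(n1+n2-2)
(n1-1)*s1^2 = 13 * 73.79 = 959.27
(n2-1)*s2^2 = 14 * 74.73 = 1046.22
numerator = 959.27 + 1046.22 = 2005.49
n1+n2-2 = 27
sp^2 = 2005.49 / 27 = 200549/2700 ≈ 74.277407

74.2774


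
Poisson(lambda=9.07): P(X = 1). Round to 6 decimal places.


P = e^(-lam) * lam^k / k!
e^(-9.07) ≈ 0.0001150665
lam^k = 9.07^1 = 9.07
k! = 1! = 1
P = 0.0001150665 * 9.07 / 1 ≈ 0.001044

0.001044


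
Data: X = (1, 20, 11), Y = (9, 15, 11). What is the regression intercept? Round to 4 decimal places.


a = ybar - b*xbar, where b = sum((xi-xbar)(yi-ybar)) / sum((xi-xbar)^2)
n = 3, xbar = 32/3 ≈ 10.666667, ybar = 35/3 ≈ 11.666667
Sxy = sum((xi-xbar)(yi-ybar)) = 170/3 ≈ 56.666667
Sxx = sum((xi-xbar)^2) = 542/3 ≈ 180.666667
b = Sxy / Sxx = 85/271 ≈ 0.313653
a = 11.666667 - 0.313653 * 10.666667 = 2255/271 ≈ 8.321033

8.3210


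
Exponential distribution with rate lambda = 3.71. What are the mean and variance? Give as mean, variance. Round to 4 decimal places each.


mean = 1/lam, var = 1/lam^2
mean = 1 / 3.71 = 100/371 ≈ 0.269542
lam^2 = 3.71^2 = 13.7641
var = 1 / 13.7641 ≈ 0.072653

0.2695, 0.0727


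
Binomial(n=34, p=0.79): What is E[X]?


E[X] = n*p = 34 * 0.79 = 26.86

26.86


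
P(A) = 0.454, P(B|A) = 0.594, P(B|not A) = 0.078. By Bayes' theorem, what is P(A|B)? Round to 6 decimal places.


P(A|B) = P(B|A)*P(A) / P(B), P(B) = P(B|A)*P(A) + P(B|not A)*P(not A)
P(B|A)*P(A) = 0.594 * 0.454 = 0.269676
P(B|not A)*P(not A) = 0.078 * 0.546 = 0.042588
P(B) = 0.269676 + 0.042588 = 0.312264
P(A|B) = 0.269676 / 0.312264 = 7491/8674 ≈ 0.86361540

0.863615


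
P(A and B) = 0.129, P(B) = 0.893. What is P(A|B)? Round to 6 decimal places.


P(A|B) = P(A and B) / P(B) = 0.129 / 0.893 = 129/893 ≈ 0.14445689

0.144457


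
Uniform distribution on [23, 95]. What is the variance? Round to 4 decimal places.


Var = (b-a)^2 / 12
(b-a)^2 = (95 - 23)^2 = 5184
Var = 5184/12 = 432

432.0000


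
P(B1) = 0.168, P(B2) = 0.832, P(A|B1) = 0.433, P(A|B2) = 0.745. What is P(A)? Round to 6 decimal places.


P(A) = P(A|B1)*P(B1) + P(A|B2)*P(B2)
P(A|B1)*P(B1) = 0.433 * 0.168 = 0.072744
P(A|B2)*P(B2) = 0.745 * 0.832 = 0.61984
P(A) = 0.072744 + 0.61984 = 0.692584

0.692584


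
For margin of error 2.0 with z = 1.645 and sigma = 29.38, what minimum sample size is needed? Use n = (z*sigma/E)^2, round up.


z*sigma/E = 1.645 * 29.38 / 2.0 = 24.16505
(z*sigma/E)^2 ≈ 583.949642
round up: n = 584

584


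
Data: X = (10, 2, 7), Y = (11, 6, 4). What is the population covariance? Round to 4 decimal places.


Cov = (1/n)*sum((xi-xbar)(yi-ybar))
n = 3, xbar = 19/3 ≈ 6.333333, ybar = 21/3 = 7
sum((xi-xbar)(yi-ybar)) = 17
Cov = 17 / 3 = 17/3 ≈ 5.666667

5.6667


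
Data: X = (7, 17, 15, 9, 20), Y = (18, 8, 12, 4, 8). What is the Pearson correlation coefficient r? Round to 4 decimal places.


r = sum((xi-xbar)(yi-ybar)) / sqrt(sum((xi-xbar)^2) * sum((yi-ybar)^2))
n = 5, xbar = 68/5 = 13.6, ybar = 50/5 = 10
Sxy = sum((xi-xbar)(yi-ybar)) = -42
Sxx = sum((xi-xbar)^2) = 119.2
Syy = sum((yi-ybar)^2) = 112
sqrt(Sxx*Syy) ≈ 115.543931
r = Sxy / sqrt(Sxx*Syy) = -42 / 115.543931 ≈ -0.363498

-0.3635


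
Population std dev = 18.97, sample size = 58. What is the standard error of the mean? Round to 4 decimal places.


SE = sigma / sqrt(n)
sqrt(58) ≈ 7.615773
SE = 18.97 / 7.615773 ≈ 2.490883

2.4909


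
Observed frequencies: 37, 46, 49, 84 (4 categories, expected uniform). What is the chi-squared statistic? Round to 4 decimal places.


chi2 = sum((O-E)^2/E), E = total/4
total = 216, E = 216/4 = 54
(37 - 54)^2 / 54 = 289 / 54 = 289/54 ≈ 5.351852
(46 - 54)^2 / 54 = 64 / 54 = 32/27 ≈ 1.185185
(49 - 54)^2 / 54 = 25 / 54 = 25/54 ≈ 0.462963
(84 - 54)^2 / 54 = 900 / 54 = 50/3 ≈ 16.666667
chi2 = 71/3 ≈ 23.666667

23.6667


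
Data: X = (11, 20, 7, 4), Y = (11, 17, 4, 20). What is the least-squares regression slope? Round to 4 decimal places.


b = sum((xi-xbar)(yi-ybar)) / sum((xi-xbar)^2)
n = 4, xbar = 42/4 = 10.5, ybar = 52/4 = 13
Sxy = sum((xi-xbar)(yi-ybar)) = 23
Sxx = sum((xi-xbar)^2) = 145
b = Sxy / Sxx = 23/145 ≈ 0.158621

0.1586


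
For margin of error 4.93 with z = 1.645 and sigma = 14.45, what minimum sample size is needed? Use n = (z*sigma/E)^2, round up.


z*sigma/E = 1.645 * 14.45 / 4.93 = 5593/1160 ≈ 4.821552
(z*sigma/E)^2 ≈ 23.247361
round up: n = 24

24


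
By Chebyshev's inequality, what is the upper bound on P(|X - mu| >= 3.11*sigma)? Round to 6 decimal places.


P <= 1/k^2
k^2 = 3.11^2 = 9.6721
1/k^2 = 1 / 9.6721 ≈ 0.10339016

0.103390


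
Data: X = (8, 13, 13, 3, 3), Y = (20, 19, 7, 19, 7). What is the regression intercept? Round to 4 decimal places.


a = ybar - b*xbar, where b = sum((xi-xbar)(yi-ybar)) / sum((xi-xbar)^2)
n = 5, xbar = 40/5 = 8, ybar = 72/5 = 14.4
Sxy = sum((xi-xbar)(yi-ybar)) = 0
Sxx = sum((xi-xbar)^2) = 100
b = Sxy / Sxx = 0
a = 14.4 - 0 * 8 = 14.4

14.4000


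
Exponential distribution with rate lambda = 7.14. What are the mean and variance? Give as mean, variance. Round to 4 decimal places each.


mean = 1/lam, var = 1/lam^2
mean = 1 / 7.14 = 50/357 ≈ 0.140056
lam^2 = 7.14^2 = 50.9796
var = 1 / 50.9796 ≈ 0.019616

0.1401, 0.0196


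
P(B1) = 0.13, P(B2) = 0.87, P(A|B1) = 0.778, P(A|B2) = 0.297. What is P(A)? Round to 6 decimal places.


P(A) = P(A|B1)*P(B1) + P(A|B2)*P(B2)
P(A|B1)*P(B1) = 0.778 * 0.13 = 0.10114
P(A|B2)*P(B2) = 0.297 * 0.87 = 0.25839
P(A) = 0.10114 + 0.25839 = 0.35953

0.359530


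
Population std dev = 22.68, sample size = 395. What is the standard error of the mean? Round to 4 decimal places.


SE = sigma / sqrt(n)
sqrt(395) ≈ 19.874607
SE = 22.68 / 19.874607 ≈ 1.141155

1.1412


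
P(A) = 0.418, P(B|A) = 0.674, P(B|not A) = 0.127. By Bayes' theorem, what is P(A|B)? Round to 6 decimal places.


P(A|B) = P(B|A)*P(A) / P(B), P(B) = P(B|A)*P(A) + P(B|not A)*P(not A)
P(B|A)*P(A) = 0.674 * 0.418 = 0.281732
P(B|not A)*P(not A) = 0.127 * 0.582 = 0.073914
P(B) = 0.281732 + 0.073914 = 0.355646
P(A|B) = 0.281732 / 0.355646 ≈ 0.79216974

0.792170


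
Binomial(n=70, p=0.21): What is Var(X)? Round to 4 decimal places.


Var = n*p*(1-p) = 70 * 0.21 * 0.79 = 11.613

11.6130


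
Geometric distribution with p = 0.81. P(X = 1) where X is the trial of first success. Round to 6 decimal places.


P = (1-p)^(k-1) * p
(1-p)^(k-1) = 0.19^0 = 1
P = 1 * 0.81 = 0.81

0.810000


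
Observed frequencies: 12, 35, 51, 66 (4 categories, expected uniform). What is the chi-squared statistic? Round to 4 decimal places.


chi2 = sum((O-E)^2/E), E = total/4
total = 164, E = 164/4 = 41
(12 - 41)^2 / 41 = 841 / 41 = 841/41 ≈ 20.512195
(35 - 41)^2 / 41 = 36 / 41 = 36/41 ≈ 0.878049
(51 - 41)^2 / 41 = 100 / 41 = 100/41 ≈ 2.439024
(66 - 41)^2 / 41 = 625 / 41 = 625/41 ≈ 15.243902
chi2 = 1602/41 ≈ 39.073171

39.0732


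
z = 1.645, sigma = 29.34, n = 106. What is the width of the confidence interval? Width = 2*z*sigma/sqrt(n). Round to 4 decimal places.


width = 2*z*sigma/sqrt(n)
2*z*sigma = 2 * 1.645 * 29.34 = 96.5286
sqrt(106) ≈ 10.295630
width = 96.5286 / 10.295630 ≈ 9.375686

9.3757


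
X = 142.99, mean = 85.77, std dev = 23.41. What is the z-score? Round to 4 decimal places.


z = (X - mu) / sigma
X - mu = 142.99 - 85.77 = 57.22
z = 57.22 / 23.41 = 5722/2341 ≈ 2.444255

2.4443


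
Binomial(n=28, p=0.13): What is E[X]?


E[X] = n*p = 28 * 0.13 = 3.64

3.64


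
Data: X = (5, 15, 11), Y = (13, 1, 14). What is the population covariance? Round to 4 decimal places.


Cov = (1/n)*sum((xi-xbar)(yi-ybar))
n = 3, xbar = 31/3 ≈ 10.333333, ybar = 28/3 ≈ 9.333333
sum((xi-xbar)(yi-ybar)) = -166/3 ≈ -55.333333
Cov = -55.333333 / 3 = -166/9 ≈ -18.444444

-18.4444


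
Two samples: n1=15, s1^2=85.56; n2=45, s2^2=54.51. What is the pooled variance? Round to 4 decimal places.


sp^2 = ((n1-1)*s1^2 + (n2-1)*s2^2)/(n1+n2-2)
(n1-1)*s1^2 = 14 * 85.56 = 1197.84
(n2-1)*s2^2 = 44 * 54.51 = 2398.44
numerator = 1197.84 + 2398.44 = 3596.28
n1+n2-2 = 58
sp^2 = 3596.28 / 58 = 89907/1450 ≈ 62.004828

62.0048


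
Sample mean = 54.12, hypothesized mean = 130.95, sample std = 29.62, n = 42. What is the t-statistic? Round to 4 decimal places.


t = (xbar - mu0) / (s/sqrt(n))
xbar - mu0 = 54.12 - 130.95 = -76.83
sqrt(42) ≈ 6.48074070
s/sqrt(n) = 29.62 / 6.48074070 ≈ 4.57046523
t = -76.83 / 4.57046523 ≈ -16.810105

-16.8101


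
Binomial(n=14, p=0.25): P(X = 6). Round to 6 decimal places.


P = C(n,k) * p^k * (1-p)^(n-k)
C(14,6) = 3003
p^k = 0.25^6 = 1/4096 ≈ 0.0002441406
(1-p)^(n-k) = 0.75^8 ≈ 0.1001129
P = 3003 * 0.0002441406 * 0.1001129 ≈ 0.073398

0.073398


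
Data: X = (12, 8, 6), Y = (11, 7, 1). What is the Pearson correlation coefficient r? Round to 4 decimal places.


r = sum((xi-xbar)(yi-ybar)) / sqrt(sum((xi-xbar)^2) * sum((yi-ybar)^2))
n = 3, xbar = 26/3 ≈ 8.666667, ybar = 19/3 ≈ 6.333333
Sxy = sum((xi-xbar)(yi-ybar)) = 88/3 ≈ 29.333333
Sxx = sum((xi-xbar)^2) = 56/3 ≈ 18.666667
Syy = sum((yi-ybar)^2) = 152/3 ≈ 50.666667
sqrt(Sxx*Syy) ≈ 30.753500
r = Sxy / sqrt(Sxx*Syy) = 29.333333 / 30.753500 ≈ 0.953821

0.9538


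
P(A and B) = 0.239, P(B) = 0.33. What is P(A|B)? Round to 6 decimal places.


P(A|B) = P(A and B) / P(B) = 0.239 / 0.33 = 239/330 ≈ 0.72424242

0.724242


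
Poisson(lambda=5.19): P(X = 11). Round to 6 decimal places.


P = e^(-lam) * lam^k / k!
e^(-5.19) ≈ 0.005572007
lam^k = 5.19^11 ≈ 73593750.540230
k! = 11! = 39916800
P = 0.005572007 * 73593750.540230 / 39916800 ≈ 0.010273

0.010273


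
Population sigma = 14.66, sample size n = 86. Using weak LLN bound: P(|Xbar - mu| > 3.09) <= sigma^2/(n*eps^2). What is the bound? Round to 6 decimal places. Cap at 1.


bound = min(1, sigma^2/(n*eps^2))
sigma^2 = 14.66^2 = 214.9156
n*eps^2 = 86 * 3.09^2 = 86 * 9.5481 = 821.1366
sigma^2/(n*eps^2) = 214.9156 / 821.1366 ≈ 0.26172941

0.261729


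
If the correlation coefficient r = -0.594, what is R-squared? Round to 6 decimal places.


R^2 = r^2 = (-0.594)^2 = 0.352836

0.352836


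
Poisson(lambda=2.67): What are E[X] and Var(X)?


E[X] = Var(X) = lambda = 2.67

2.67, 2.67


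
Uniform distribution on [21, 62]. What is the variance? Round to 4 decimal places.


Var = (b-a)^2 / 12
(b-a)^2 = (62 - 21)^2 = 1681
Var = 1681/12 ≈ 140.083333

140.0833


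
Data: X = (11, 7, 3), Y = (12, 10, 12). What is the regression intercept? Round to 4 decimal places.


a = ybar - b*xbar, where b = sum((xi-xbar)(yi-ybar)) / sum((xi-xbar)^2)
n = 3, xbar = 21/3 = 7, ybar = 34/3 ≈ 11.333333
Sxy = sum((xi-xbar)(yi-ybar)) = 0
Sxx = sum((xi-xbar)^2) = 32
b = Sxy / Sxx = 0
a = 11.333333 - 0 * 7 = 34/3 ≈ 11.333333

11.3333


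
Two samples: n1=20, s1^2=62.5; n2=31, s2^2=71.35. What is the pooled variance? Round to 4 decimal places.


sp^2 = ((n1-1)*s1^2 + (n2-1)*s2^2)/(n1+n2-2)
(n1-1)*s1^2 = 19 * 62.5 = 1187.5
(n2-1)*s2^2 = 30 * 71.35 = 2140.5
numerator = 1187.5 + 2140.5 = 3328
n1+n2-2 = 49
sp^2 = 3328 / 49 = 3328/49 ≈ 67.918367

67.9184


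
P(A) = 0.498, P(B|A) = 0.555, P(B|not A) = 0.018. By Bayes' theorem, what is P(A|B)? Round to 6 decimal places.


P(A|B) = P(B|A)*P(A) / P(B), P(B) = P(B|A)*P(A) + P(B|not A)*P(not A)
P(B|A)*P(A) = 0.555 * 0.498 = 0.27639
P(B|not A)*P(not A) = 0.018 * 0.502 = 0.009036
P(B) = 0.27639 + 0.009036 = 0.285426
P(A|B) = 0.27639 / 0.285426 ≈ 0.96834206

0.968342


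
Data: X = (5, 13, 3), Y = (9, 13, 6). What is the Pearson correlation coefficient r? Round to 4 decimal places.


r = sum((xi-xbar)(yi-ybar)) / sqrt(sum((xi-xbar)^2) * sum((yi-ybar)^2))
n = 3, xbar = 21/3 = 7, ybar = 28/3 ≈ 9.333333
Sxy = sum((xi-xbar)(yi-ybar)) = 36
Sxx = sum((xi-xbar)^2) = 56
Syy = sum((yi-ybar)^2) = 74/3 ≈ 24.666667
sqrt(Sxx*Syy) ≈ 37.166293
r = Sxy / sqrt(Sxx*Syy) = 36 / 37.166293 ≈ 0.968620

0.9686


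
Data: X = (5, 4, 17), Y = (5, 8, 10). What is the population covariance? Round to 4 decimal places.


Cov = (1/n)*sum((xi-xbar)(yi-ybar))
n = 3, xbar = 26/3 ≈ 8.666667, ybar = 23/3 ≈ 7.666667
sum((xi-xbar)(yi-ybar)) = 83/3 ≈ 27.666667
Cov = 27.666667 / 3 = 83/9 ≈ 9.222222

9.2222


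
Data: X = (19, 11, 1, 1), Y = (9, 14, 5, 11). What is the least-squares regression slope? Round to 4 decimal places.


b = sum((xi-xbar)(yi-ybar)) / sum((xi-xbar)^2)
n = 4, xbar = 32/4 = 8, ybar = 39/4 = 9.75
Sxy = sum((xi-xbar)(yi-ybar)) = 29
Sxx = sum((xi-xbar)^2) = 228
b = Sxy / Sxx = 29/228 ≈ 0.127193

0.1272


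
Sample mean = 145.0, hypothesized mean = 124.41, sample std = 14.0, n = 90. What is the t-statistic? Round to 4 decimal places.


t = (xbar - mu0) / (s/sqrt(n))
xbar - mu0 = 145.0 - 124.41 = 20.59
sqrt(90) ≈ 9.48683298
s/sqrt(n) = 14.0 / 9.48683298 ≈ 1.47572957
t = 20.59 / 1.47572957 ≈ 13.952421

13.9524


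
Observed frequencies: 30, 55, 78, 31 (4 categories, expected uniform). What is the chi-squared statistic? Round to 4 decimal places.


chi2 = sum((O-E)^2/E), E = total/4
total = 194, E = 194/4 = 48.5
(30 - 48.5)^2 / 48.5 = 342.25 / 48.5 = 1369/194 ≈ 7.056701
(55 - 48.5)^2 / 48.5 = 42.25 / 48.5 = 169/194 ≈ 0.871134
(78 - 48.5)^2 / 48.5 = 870.25 / 48.5 = 3481/194 ≈ 17.943299
(31 - 48.5)^2 / 48.5 = 306.25 / 48.5 = 1225/194 ≈ 6.314433
chi2 = 3122/97 ≈ 32.185567

32.1856


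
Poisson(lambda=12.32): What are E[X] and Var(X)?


E[X] = Var(X) = lambda = 12.32

12.32, 12.32


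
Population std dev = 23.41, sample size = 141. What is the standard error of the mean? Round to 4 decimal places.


SE = sigma / sqrt(n)
sqrt(141) ≈ 11.874342
SE = 23.41 / 11.874342 ≈ 1.971478

1.9715


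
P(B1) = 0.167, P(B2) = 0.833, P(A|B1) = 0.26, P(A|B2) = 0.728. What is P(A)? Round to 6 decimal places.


P(A) = P(A|B1)*P(B1) + P(A|B2)*P(B2)
P(A|B1)*P(B1) = 0.26 * 0.167 = 0.04342
P(A|B2)*P(B2) = 0.728 * 0.833 = 0.606424
P(A) = 0.04342 + 0.606424 = 0.649844

0.649844


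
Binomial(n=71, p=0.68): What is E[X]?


E[X] = n*p = 71 * 0.68 = 48.28

48.28


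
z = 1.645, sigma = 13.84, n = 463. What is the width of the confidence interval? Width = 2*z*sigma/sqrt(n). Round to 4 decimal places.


width = 2*z*sigma/sqrt(n)
2*z*sigma = 2 * 1.645 * 13.84 = 45.5336
sqrt(463) ≈ 21.517435
width = 45.5336 / 21.517435 ≈ 2.116126

2.1161


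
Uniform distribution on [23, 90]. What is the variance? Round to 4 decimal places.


Var = (b-a)^2 / 12
(b-a)^2 = (90 - 23)^2 = 4489
Var = 4489/12 ≈ 374.083333

374.0833


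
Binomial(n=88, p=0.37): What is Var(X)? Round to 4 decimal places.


Var = n*p*(1-p) = 88 * 0.37 * 0.63 = 20.5128

20.5128


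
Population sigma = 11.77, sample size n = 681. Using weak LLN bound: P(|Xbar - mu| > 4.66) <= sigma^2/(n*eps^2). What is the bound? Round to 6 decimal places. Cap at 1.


bound = min(1, sigma^2/(n*eps^2))
sigma^2 = 11.77^2 = 138.5329
n*eps^2 = 681 * 4.66^2 = 681 * 21.7156 = 14788.3236
sigma^2/(n*eps^2) = 138.5329 / 14788.3236 ≈ 0.00936772

0.009368


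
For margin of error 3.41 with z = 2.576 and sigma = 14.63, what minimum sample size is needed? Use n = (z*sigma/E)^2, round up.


z*sigma/E = 2.576 * 14.63 / 3.41 = 42826/3875 ≈ 11.051871
(z*sigma/E)^2 ≈ 122.143852
round up: n = 123

123


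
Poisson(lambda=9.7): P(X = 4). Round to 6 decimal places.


P = e^(-lam) * lam^k / k!
e^(-9.7) ≈ 0.00006128350
lam^k = 9.7^4 = 8852.9281
k! = 4! = 24
P = 0.00006128350 * 8852.9281 / 24 ≈ 0.022606

0.022606


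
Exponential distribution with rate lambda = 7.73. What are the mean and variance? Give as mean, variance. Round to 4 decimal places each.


mean = 1/lam, var = 1/lam^2
mean = 1 / 7.73 = 100/773 ≈ 0.129366
lam^2 = 7.73^2 = 59.7529
var = 1 / 59.7529 ≈ 0.016736

0.1294, 0.0167


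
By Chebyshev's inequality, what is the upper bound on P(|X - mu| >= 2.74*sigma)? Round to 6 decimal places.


P <= 1/k^2
k^2 = 2.74^2 = 7.5076
1/k^2 = 1 / 7.5076 ≈ 0.13319836

0.133198


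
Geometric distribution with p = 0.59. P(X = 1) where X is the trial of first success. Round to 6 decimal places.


P = (1-p)^(k-1) * p
(1-p)^(k-1) = 0.41^0 = 1
P = 1 * 0.59 = 0.59

0.590000


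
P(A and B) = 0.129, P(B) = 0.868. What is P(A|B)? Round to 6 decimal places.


P(A|B) = P(A and B) / P(B) = 0.129 / 0.868 = 129/868 ≈ 0.14861751

0.148618
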